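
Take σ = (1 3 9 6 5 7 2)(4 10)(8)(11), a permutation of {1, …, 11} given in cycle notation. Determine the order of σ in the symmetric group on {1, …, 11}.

The disjoint cycles have lengths 7, 2, 1, 1.
The order of σ is the least common multiple of its cycle lengths: lcm(7, 2) = 14.

14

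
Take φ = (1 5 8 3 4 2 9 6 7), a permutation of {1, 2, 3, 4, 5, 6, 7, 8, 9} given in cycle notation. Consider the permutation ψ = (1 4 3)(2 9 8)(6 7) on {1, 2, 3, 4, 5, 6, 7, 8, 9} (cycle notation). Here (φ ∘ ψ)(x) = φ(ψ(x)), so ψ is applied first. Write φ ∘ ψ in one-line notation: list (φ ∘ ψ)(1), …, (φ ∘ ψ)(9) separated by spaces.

2 6 5 4 8 1 7 9 3

For each element, apply ψ then φ: 1 → 4 → 2; 2 → 9 → 6; 3 → 1 → 5; 4 → 3 → 4; 5 → 5 → 8; 6 → 7 → 1; 7 → 6 → 7; 8 → 2 → 9; 9 → 8 → 3.
Collecting the images, φ ∘ ψ = [2 6 5 4 8 1 7 9 3].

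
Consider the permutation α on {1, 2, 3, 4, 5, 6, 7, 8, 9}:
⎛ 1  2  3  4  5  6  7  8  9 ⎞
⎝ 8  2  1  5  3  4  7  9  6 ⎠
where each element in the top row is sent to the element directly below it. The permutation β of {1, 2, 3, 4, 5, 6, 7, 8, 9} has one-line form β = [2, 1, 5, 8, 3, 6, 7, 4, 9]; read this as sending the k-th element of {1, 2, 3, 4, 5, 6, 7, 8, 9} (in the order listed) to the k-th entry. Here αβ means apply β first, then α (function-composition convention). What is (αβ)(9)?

6

(αβ)(9) = α(β(9)). β(9) = 9, then α(9) = 6. So (αβ)(9) = 6.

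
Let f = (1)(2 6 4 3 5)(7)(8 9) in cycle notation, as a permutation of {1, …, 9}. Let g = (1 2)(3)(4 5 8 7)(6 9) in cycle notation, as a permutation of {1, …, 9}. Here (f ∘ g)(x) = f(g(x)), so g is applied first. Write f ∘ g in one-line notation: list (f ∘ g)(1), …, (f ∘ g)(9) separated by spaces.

Chase each element through g then f: 1 → 2 → 6; 2 → 1 → 1; 3 → 3 → 5; 4 → 5 → 2; 5 → 8 → 9; 6 → 9 → 8; 7 → 4 → 3; 8 → 7 → 7; 9 → 6 → 4.
Collecting the images, f ∘ g = [6 1 5 2 9 8 3 7 4].

6 1 5 2 9 8 3 7 4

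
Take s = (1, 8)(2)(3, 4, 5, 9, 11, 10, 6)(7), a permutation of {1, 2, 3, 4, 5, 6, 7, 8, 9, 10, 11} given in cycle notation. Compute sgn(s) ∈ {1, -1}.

-1

The cycle lengths are 7, 2, 1, 1.
A cycle is odd iff its length is even; s has 1 even-length cycle, so sgn(s) = (−1)^1 and s is odd.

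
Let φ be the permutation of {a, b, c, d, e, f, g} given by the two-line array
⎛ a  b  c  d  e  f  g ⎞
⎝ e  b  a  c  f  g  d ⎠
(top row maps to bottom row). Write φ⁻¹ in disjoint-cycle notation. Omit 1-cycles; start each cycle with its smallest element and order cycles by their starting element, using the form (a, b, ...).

(a, c, d, g, f, e)

First write φ in disjoint cycles: (a, e, f, g, d, c).
Reversing each cycle (and rotating so the smallest element leads) gives φ⁻¹ = (a, c, d, g, f, e).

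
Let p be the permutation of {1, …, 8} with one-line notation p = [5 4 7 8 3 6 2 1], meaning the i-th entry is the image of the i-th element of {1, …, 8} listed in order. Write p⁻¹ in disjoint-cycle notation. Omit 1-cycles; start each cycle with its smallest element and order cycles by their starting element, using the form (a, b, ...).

(1, 8, 4, 2, 7, 3, 5)

The cycle decomposition of p is (1, 5, 3, 7, 2, 4, 8).
The inverse reverses every cycle; in canonical form, p⁻¹ = (1, 8, 4, 2, 7, 3, 5).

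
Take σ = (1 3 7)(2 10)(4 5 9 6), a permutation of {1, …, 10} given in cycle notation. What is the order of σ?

12

The cycle type of σ is (4, 3, 2, 1).
Since disjoint cycles commute, ord(σ) = lcm(4, 3, 2) = 12.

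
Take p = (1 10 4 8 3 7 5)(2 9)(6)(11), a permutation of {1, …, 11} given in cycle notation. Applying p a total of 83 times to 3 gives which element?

8

3 lies in the 7-cycle (1 10 4 8 3 7 5).
On a 7-cycle, p^7 is the identity, so p^83 = p^6 there (83 ≡ 6 mod 7).
Stepping 6 places around the cycle: 3 → 7 → 5 → 1 → 10 → 4 → 8.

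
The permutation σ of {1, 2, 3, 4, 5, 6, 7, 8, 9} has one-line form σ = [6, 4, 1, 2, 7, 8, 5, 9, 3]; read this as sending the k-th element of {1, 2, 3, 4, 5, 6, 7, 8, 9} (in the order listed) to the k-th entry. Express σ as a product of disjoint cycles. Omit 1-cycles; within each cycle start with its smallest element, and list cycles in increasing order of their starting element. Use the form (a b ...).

Start at 1 and follow images: 1 → 6 → 8 → 9 → 3 → 1, giving the cycle (1 6 8 9 3).
Repeating from the next unused element and collecting all non-trivial cycles gives (1 6 8 9 3)(2 4)(5 7).

(1 6 8 9 3)(2 4)(5 7)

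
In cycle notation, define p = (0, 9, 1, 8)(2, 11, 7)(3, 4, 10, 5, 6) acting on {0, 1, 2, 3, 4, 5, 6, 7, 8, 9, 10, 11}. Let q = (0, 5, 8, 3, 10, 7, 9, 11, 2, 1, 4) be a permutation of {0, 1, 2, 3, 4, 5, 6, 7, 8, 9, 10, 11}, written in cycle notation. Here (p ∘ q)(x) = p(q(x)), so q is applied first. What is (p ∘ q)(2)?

First apply q: q(2) = 1, then p(1) = 8. Thus (p ∘ q)(2) = 8.

8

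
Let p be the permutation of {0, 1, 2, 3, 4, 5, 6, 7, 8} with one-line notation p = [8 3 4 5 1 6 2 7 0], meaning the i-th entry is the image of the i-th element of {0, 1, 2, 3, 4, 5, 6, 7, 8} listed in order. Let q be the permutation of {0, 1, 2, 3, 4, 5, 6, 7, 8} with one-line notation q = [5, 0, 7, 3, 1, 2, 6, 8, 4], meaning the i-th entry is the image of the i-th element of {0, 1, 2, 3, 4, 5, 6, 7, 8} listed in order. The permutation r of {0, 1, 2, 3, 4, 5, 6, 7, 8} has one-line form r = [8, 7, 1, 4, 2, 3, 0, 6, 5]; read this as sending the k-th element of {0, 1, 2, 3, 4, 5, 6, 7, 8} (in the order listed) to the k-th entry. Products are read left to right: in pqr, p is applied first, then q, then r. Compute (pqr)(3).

(pqr)(3) = r(q(p(3))). p(3) = 5, then q(5) = 2, then r(2) = 1, so the result is 1.

1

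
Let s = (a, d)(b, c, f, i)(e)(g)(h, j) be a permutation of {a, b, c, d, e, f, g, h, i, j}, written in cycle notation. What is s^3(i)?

i lies in the 4-cycle (b, c, f, i).
Stepping 3 places around the cycle: i → b → c → f.

f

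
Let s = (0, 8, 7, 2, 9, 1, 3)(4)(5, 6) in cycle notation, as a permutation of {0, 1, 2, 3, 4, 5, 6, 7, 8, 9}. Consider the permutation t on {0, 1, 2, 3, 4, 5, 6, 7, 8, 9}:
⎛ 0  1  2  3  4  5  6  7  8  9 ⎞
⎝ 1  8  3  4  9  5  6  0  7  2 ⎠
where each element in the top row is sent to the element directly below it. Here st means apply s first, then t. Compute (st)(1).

4

s(1) = 3, then t(3) = 4; composing gives (st)(1) = 4.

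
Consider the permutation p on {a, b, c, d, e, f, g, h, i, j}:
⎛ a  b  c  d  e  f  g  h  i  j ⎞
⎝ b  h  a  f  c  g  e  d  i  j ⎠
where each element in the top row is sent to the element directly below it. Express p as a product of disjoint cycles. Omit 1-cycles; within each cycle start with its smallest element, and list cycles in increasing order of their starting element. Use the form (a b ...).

Start at a and follow images: a → b → h → d → f → g → e → c → a, giving the cycle (a b h d f g e c).
Continuing from each remaining unvisited element yields (a b h d f g e c).

(a b h d f g e c)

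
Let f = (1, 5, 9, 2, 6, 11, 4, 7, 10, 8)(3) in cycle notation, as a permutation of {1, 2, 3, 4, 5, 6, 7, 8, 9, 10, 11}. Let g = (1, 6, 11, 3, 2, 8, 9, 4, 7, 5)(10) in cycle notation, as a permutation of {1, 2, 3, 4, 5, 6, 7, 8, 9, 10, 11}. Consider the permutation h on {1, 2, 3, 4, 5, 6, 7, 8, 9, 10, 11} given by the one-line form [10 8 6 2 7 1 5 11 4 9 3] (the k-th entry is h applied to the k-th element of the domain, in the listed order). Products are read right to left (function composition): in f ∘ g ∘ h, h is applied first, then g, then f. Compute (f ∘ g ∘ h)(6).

Apply the permutations in order: h(6) = 1, then g(1) = 6, then f(6) = 11. So (f ∘ g ∘ h)(6) = 11.

11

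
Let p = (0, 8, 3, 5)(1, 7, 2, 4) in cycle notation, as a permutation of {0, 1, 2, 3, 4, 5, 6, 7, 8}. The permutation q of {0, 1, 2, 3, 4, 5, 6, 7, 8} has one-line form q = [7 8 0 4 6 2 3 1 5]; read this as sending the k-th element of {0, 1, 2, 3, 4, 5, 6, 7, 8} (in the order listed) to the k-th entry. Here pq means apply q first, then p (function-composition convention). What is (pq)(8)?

0

(pq)(8) = p(q(8)). q(8) = 5, then p(5) = 0. So (pq)(8) = 0.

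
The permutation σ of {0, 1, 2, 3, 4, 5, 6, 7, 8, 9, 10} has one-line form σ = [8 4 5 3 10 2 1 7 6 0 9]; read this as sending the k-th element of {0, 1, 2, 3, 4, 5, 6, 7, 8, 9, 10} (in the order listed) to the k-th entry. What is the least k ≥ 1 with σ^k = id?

Decomposing into disjoint cycles gives cycle lengths 7, 2, 1, 1.
The order is lcm(7, 2) = 14.

14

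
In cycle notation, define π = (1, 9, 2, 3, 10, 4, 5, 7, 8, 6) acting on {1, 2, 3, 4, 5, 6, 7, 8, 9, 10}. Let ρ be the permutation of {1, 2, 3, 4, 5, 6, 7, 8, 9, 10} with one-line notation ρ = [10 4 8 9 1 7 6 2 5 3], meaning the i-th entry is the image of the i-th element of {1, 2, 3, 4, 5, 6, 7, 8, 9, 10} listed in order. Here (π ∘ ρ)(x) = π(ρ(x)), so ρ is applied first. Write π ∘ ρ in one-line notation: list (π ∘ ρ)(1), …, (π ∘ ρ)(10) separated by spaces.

Chase each element through ρ then π: 1 → 10 → 4; 2 → 4 → 5; 3 → 8 → 6; 4 → 9 → 2; 5 → 1 → 9; 6 → 7 → 8; 7 → 6 → 1; 8 → 2 → 3; 9 → 5 → 7; 10 → 3 → 10.
Collecting the images, π ∘ ρ = [4 5 6 2 9 8 1 3 7 10].

4 5 6 2 9 8 1 3 7 10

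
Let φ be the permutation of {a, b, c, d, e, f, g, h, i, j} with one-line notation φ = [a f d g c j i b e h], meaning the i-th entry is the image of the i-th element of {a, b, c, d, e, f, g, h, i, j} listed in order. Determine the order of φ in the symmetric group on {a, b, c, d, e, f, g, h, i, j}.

20

The disjoint-cycle form of φ has cycle lengths 5, 4, 1.
Since disjoint cycles commute, ord(φ) = lcm(5, 4) = 20.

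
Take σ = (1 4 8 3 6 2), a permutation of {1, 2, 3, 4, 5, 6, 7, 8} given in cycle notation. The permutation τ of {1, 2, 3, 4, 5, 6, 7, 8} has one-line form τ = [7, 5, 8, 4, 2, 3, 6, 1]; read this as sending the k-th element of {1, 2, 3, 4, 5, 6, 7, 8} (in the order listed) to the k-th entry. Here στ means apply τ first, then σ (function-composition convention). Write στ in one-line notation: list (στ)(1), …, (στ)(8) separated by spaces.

Chase each element through τ then σ: 1 → 7 → 7; 2 → 5 → 5; 3 → 8 → 3; 4 → 4 → 8; 5 → 2 → 1; 6 → 3 → 6; 7 → 6 → 2; 8 → 1 → 4.
Collecting the images, στ = [7 5 3 8 1 6 2 4].

7 5 3 8 1 6 2 4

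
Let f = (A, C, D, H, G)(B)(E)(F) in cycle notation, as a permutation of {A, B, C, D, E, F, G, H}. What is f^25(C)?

C lies in the 5-cycle (A, C, D, H, G).
Since the cycle has length 5, f^25 acts on it the same as f^0 (25 mod 5 = 0).
So f^25(C) = C.

C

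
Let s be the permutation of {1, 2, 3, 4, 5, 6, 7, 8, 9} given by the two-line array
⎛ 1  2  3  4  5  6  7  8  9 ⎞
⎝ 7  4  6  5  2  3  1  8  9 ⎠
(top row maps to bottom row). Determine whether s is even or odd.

even

In disjoint-cycle form the cycle lengths are 3, 2, 2, 1, 1.
A cycle of length ℓ contributes ℓ−1 transpositions, so s is a product of 2 + 1 + 1 = 4 transpositions — even.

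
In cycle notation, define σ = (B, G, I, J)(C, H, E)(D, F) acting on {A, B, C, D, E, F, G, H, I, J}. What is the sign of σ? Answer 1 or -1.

1

The cycle lengths are 4, 3, 2, 1.
A cycle is odd iff its length is even; σ has 2 even-length cycles, so sgn(σ) = (−1)^2 and σ is even.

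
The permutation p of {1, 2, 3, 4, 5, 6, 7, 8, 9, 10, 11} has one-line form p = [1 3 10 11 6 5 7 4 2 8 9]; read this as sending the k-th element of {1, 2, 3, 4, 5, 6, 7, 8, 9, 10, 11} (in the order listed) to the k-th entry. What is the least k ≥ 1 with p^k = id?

The disjoint-cycle form of p has cycle lengths 7, 2, 1, 1.
The order of p is the least common multiple of its cycle lengths: lcm(7, 2) = 14.

14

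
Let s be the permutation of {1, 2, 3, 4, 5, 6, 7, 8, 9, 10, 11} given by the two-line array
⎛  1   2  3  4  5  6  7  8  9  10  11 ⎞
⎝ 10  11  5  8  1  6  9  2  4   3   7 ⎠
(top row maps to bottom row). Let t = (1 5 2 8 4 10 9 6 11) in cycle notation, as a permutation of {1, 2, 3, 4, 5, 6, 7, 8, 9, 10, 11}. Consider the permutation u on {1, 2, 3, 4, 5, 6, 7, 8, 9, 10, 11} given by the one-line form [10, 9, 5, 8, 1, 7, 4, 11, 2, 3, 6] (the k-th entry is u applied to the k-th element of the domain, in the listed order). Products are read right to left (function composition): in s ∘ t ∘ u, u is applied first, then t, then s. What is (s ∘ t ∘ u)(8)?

10

Apply the permutations in order: u(8) = 11, then t(11) = 1, then s(1) = 10. So (s ∘ t ∘ u)(8) = 10.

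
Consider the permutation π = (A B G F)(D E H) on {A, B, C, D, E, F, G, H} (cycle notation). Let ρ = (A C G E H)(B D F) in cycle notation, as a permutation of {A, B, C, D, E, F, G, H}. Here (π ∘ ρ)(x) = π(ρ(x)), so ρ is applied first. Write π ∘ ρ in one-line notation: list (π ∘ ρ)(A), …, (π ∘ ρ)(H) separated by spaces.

C E F A D G H B

(π ∘ ρ)(x) = π(ρ(x)). Computing each image: π(ρ(A)) = π(C) = C, π(ρ(B)) = π(D) = E, π(ρ(C)) = π(G) = F, π(ρ(D)) = π(F) = A, π(ρ(E)) = π(H) = D, π(ρ(F)) = π(B) = G, π(ρ(G)) = π(E) = H, π(ρ(H)) = π(A) = B.
Hence π ∘ ρ = [C E F A D G H B].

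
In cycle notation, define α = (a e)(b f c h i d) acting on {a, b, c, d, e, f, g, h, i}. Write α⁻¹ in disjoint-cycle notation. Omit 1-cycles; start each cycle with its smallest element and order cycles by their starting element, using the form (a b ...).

The inverse reverses each cycle.
Reversing each cycle of α and rotating so the smallest element leads gives (a e)(b d i h c f).

(a e)(b d i h c f)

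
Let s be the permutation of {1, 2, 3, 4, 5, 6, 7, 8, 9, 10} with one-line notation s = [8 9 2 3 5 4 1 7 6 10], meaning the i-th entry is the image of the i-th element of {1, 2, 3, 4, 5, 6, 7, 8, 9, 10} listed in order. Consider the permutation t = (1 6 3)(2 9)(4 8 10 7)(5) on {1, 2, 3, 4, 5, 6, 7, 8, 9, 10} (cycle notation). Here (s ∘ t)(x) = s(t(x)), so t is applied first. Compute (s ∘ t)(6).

First apply t: t(6) = 3, then s(3) = 2. Thus (s ∘ t)(6) = 2.

2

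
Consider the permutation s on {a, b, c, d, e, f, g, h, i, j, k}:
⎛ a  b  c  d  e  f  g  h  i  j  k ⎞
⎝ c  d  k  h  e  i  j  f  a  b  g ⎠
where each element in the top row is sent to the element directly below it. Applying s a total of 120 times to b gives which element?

Tracing b → d → … returns to b after 10 steps, so b lies in a 10-cycle (a c k g j b d h f i).
On a 10-cycle, s^10 is the identity, so s^120 = s^0 there (120 ≡ 0 mod 10).
So s^120(b) = b.

b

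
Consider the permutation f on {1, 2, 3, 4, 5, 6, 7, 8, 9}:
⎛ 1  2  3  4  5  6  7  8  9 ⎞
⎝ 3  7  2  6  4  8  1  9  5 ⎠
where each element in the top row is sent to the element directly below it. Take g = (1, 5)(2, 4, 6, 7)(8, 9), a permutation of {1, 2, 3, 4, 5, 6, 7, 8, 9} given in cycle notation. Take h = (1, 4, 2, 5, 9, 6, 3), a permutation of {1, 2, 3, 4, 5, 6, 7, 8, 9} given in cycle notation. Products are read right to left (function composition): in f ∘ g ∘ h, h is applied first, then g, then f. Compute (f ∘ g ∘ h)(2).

Chase 2: h(2) = 5; g(5) = 1; f(1) = 3. Hence (f ∘ g ∘ h)(2) = 3.

3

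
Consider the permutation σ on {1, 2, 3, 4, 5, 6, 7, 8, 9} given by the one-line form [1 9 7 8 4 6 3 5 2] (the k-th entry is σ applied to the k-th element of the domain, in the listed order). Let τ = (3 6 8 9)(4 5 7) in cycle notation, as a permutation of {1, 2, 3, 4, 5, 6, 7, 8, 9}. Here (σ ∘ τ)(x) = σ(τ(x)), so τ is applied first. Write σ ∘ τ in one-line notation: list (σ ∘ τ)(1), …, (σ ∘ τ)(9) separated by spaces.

1 9 6 4 3 5 8 2 7

Chase each element through τ then σ: 1 → 1 → 1; 2 → 2 → 9; 3 → 6 → 6; 4 → 5 → 4; 5 → 7 → 3; 6 → 8 → 5; 7 → 4 → 8; 8 → 9 → 2; 9 → 3 → 7.
Collecting the images, σ ∘ τ = [1 9 6 4 3 5 8 2 7].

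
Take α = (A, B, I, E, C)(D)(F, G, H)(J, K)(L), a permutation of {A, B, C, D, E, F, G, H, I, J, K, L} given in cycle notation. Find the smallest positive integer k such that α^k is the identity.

The disjoint cycles have lengths 5, 3, 2, 1, 1.
The order of α is the least common multiple of its cycle lengths: lcm(5, 3, 2) = 30.

30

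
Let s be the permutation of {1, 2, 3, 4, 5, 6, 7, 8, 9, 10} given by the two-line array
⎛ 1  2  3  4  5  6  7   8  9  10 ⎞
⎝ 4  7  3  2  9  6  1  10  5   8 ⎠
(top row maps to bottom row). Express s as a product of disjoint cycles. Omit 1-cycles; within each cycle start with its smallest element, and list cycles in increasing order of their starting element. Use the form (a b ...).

(1 4 2 7)(5 9)(8 10)

Start at 1 and follow images: 1 → 4 → 2 → 7 → 1, giving the cycle (1 4 2 7).
Repeating from the next unused element and collecting all non-trivial cycles gives (1 4 2 7)(5 9)(8 10).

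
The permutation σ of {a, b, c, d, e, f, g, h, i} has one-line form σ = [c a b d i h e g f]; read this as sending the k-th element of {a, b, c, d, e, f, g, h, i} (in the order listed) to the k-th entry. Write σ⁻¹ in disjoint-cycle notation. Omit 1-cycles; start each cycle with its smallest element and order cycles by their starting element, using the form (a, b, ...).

The cycle decomposition of σ is (a, c, b)(e, i, f, h, g).
Reversing each cycle (and rotating so the smallest element leads) gives σ⁻¹ = (a, b, c)(e, g, h, f, i).

(a, b, c)(e, g, h, f, i)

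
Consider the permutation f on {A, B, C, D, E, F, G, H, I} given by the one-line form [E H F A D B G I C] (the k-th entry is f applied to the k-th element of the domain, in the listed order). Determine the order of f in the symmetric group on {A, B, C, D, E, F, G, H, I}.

Decomposing into disjoint cycles gives cycle lengths 5, 3, 1.
The order is lcm(5, 3) = 15.

15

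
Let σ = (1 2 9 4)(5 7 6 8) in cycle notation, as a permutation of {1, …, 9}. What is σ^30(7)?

8

7 lies in the 4-cycle (5 7 6 8).
On a 4-cycle, σ^4 is the identity, so σ^30 = σ^2 there (30 ≡ 2 mod 4).
Advancing 2 steps from 7: 7 → 6 → 8.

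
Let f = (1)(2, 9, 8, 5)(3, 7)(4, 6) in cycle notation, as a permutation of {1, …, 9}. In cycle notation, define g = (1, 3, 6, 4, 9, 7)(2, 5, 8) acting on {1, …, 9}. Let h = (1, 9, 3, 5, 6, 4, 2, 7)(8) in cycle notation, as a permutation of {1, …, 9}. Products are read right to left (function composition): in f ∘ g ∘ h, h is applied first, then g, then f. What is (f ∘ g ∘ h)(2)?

1

Chase 2: h(2) = 7; g(7) = 1; f(1) = 1. Hence (f ∘ g ∘ h)(2) = 1.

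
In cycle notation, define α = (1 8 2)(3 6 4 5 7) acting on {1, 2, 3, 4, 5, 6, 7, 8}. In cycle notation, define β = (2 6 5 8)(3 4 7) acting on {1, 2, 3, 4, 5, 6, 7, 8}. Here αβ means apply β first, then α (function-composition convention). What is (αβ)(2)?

(αβ)(2) = α(β(2)). β(2) = 6, then α(6) = 4. So (αβ)(2) = 4.

4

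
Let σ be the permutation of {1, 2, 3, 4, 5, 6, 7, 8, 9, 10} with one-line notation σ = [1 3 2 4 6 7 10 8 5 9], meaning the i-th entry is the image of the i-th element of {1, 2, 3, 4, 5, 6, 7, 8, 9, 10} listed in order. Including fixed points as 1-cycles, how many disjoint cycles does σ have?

The cycle decomposition is (1)(2, 3)(4)(5, 6, 7, 10, 9)(8), which has 5 cycles (counting 1-cycles).

5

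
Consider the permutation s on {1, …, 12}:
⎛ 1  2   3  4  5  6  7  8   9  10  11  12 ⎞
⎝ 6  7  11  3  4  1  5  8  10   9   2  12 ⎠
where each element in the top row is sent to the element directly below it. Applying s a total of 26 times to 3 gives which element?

2

Tracing 3 → 11 → … returns to 3 after 6 steps, so 3 lies in a 6-cycle (2 7 5 4 3 11).
Since the cycle has length 6, s^26 acts on it the same as s^2 (26 mod 6 = 2).
Advancing 2 steps from 3: 3 → 11 → 2.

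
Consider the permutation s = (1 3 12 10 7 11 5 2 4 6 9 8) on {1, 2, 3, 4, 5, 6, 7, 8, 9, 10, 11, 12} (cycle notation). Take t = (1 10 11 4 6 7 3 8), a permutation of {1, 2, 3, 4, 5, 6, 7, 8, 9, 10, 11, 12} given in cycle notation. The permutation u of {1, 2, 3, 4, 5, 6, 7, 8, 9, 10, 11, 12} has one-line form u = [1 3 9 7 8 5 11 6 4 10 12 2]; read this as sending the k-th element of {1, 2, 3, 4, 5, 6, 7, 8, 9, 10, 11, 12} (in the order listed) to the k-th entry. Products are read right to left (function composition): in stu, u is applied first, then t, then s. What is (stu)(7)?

6

(stu)(7) = s(t(u(7))). u(7) = 11, then t(11) = 4, then s(4) = 6, so the result is 6.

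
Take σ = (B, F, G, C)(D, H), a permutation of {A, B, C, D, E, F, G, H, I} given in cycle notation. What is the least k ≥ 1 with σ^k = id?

The disjoint cycles have lengths 4, 2, 1, 1, 1.
The order of σ is the least common multiple of its cycle lengths: lcm(4, 2) = 4.

4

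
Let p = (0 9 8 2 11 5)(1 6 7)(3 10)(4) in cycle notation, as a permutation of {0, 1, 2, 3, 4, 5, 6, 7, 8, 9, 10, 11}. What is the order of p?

6

The disjoint cycles have lengths 6, 3, 2, 1.
The order is lcm(6, 3, 2) = 6.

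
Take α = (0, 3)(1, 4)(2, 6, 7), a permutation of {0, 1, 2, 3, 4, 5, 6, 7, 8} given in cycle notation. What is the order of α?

The disjoint cycles have lengths 3, 2, 2, 1, 1.
The order is lcm(3, 2, 2) = 6.

6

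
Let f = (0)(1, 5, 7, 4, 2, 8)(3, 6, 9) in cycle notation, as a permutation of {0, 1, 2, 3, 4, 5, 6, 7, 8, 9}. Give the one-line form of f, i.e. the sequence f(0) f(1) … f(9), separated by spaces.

0 5 8 6 2 7 9 4 1 3

Each element maps to the next entry in its cycle (wrapping to the front): 0↦0, 1↦5, 2↦8, 3↦6, 4↦2, 5↦7, 6↦9, 7↦4, 8↦1, 9↦3.
Listing these in domain order gives 0 5 8 6 2 7 9 4 1 3.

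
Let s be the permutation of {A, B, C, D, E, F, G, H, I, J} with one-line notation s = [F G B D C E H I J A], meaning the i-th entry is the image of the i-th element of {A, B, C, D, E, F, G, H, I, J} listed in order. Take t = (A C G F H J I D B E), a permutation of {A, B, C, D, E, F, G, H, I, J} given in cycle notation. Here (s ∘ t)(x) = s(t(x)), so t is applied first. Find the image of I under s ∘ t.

(s ∘ t)(I) = s(t(I)). t(I) = D, then s(D) = D. So (s ∘ t)(I) = D.

D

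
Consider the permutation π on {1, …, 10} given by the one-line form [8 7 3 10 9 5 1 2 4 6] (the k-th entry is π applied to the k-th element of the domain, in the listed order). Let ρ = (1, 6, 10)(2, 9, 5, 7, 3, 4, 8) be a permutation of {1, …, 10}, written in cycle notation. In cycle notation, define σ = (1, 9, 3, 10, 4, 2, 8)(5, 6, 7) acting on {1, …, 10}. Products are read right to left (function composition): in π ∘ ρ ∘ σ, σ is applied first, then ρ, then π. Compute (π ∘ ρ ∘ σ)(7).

1

(π ∘ ρ ∘ σ)(7) = π(ρ(σ(7))). σ(7) = 5, then ρ(5) = 7, then π(7) = 1, so the result is 1.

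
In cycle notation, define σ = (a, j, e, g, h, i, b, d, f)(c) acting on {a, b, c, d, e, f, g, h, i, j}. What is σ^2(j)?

j lies in the 9-cycle (a, j, e, g, h, i, b, d, f).
Advancing 2 steps from j: j → e → g.

g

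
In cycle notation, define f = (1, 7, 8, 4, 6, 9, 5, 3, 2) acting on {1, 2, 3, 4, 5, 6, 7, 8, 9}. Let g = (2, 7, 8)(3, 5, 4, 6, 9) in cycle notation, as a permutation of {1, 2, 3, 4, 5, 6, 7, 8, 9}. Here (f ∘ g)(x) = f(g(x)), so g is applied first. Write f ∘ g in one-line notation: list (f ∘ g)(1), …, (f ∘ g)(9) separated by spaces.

7 8 3 9 6 5 4 1 2

(f ∘ g)(x) = f(g(x)). Computing each image: f(g(1)) = f(1) = 7, f(g(2)) = f(7) = 8, f(g(3)) = f(5) = 3, f(g(4)) = f(6) = 9, f(g(5)) = f(4) = 6, f(g(6)) = f(9) = 5, f(g(7)) = f(8) = 4, f(g(8)) = f(2) = 1, f(g(9)) = f(3) = 2.
Hence f ∘ g = [7 8 3 9 6 5 4 1 2].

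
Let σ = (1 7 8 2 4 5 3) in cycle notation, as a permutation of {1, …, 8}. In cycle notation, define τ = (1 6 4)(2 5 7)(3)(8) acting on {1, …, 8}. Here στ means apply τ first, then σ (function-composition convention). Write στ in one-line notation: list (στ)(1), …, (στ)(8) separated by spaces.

For each element, apply τ then σ: 1 → 6 → 6; 2 → 5 → 3; 3 → 3 → 1; 4 → 1 → 7; 5 → 7 → 8; 6 → 4 → 5; 7 → 2 → 4; 8 → 8 → 2.
So στ in one-line form is 6 3 1 7 8 5 4 2.

6 3 1 7 8 5 4 2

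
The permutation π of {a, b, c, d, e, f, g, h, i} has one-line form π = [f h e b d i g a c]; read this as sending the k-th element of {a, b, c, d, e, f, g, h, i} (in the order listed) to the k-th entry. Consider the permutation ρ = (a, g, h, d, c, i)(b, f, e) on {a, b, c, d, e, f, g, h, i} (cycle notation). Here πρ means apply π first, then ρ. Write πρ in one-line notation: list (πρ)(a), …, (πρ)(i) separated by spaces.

e d b f c a h g i

(πρ)(x) = ρ(π(x)). Computing each image: ρ(π(a)) = ρ(f) = e, ρ(π(b)) = ρ(h) = d, ρ(π(c)) = ρ(e) = b, ρ(π(d)) = ρ(b) = f, ρ(π(e)) = ρ(d) = c, ρ(π(f)) = ρ(i) = a, ρ(π(g)) = ρ(g) = h, ρ(π(h)) = ρ(a) = g, ρ(π(i)) = ρ(c) = i.
Hence πρ = [e d b f c a h g i].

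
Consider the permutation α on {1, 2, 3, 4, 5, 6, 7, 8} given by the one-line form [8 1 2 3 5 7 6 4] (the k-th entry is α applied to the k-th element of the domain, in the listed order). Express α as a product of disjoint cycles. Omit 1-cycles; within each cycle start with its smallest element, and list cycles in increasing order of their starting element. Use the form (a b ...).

Start at 1 and follow images: 1 → 8 → 4 → 3 → 2 → 1, giving the cycle (1 8 4 3 2).
Repeating from the next unused element and collecting all non-trivial cycles gives (1 8 4 3 2)(6 7).

(1 8 4 3 2)(6 7)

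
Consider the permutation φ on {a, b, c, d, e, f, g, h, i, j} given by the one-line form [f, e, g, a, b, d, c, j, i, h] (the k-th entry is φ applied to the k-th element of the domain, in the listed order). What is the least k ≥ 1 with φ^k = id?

Writing φ as disjoint cycles, the cycle lengths are 3, 2, 2, 2, 1.
The order is lcm(3, 2, 2, 2) = 6.

6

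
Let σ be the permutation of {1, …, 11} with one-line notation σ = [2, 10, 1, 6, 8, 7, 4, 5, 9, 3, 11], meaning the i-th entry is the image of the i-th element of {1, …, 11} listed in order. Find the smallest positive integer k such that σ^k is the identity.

Writing σ as disjoint cycles, the cycle lengths are 4, 3, 2, 1, 1.
The order of σ is the least common multiple of its cycle lengths: lcm(4, 3, 2) = 12.

12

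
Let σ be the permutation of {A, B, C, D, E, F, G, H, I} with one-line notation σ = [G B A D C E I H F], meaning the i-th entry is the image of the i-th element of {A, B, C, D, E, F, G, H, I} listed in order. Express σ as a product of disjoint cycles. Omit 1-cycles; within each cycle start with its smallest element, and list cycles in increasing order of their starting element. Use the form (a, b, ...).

(A, G, I, F, E, C)

Start at A and follow images: A → G → I → F → E → C → A, giving the cycle (A, G, I, F, E, C).
Continuing from each remaining unvisited element yields (A, G, I, F, E, C).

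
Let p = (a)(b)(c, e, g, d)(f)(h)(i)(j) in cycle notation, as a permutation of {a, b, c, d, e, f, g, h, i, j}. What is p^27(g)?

g lies in the 4-cycle (c, e, g, d).
Since the cycle has length 4, p^27 acts on it the same as p^3 (27 mod 4 = 3).
Advancing 3 steps from g: g → d → c → e.

e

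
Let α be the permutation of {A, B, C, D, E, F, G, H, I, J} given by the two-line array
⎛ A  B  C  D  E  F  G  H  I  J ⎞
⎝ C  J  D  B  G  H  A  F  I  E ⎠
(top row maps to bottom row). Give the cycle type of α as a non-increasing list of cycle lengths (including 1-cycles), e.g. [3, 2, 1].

[7, 2, 1]

The disjoint cycles are (A, C, D, B, J, E, G)(F, H)(I), with lengths 7, 2, 1 in non-increasing order.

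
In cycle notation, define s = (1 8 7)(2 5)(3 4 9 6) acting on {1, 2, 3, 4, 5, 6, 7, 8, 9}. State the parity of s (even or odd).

The cycle lengths are 4, 3, 2.
A cycle is odd iff its length is even; s has 2 even-length cycles, so sgn(s) = (−1)^2 and s is even.

even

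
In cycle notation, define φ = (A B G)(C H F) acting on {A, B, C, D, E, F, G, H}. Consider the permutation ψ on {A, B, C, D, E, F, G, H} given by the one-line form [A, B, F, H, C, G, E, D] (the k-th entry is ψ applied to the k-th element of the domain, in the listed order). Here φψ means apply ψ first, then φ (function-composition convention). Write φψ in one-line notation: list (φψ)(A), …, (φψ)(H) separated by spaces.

B G C F H A E D

(φψ)(x) = φ(ψ(x)). Computing each image: φ(ψ(A)) = φ(A) = B, φ(ψ(B)) = φ(B) = G, φ(ψ(C)) = φ(F) = C, φ(ψ(D)) = φ(H) = F, φ(ψ(E)) = φ(C) = H, φ(ψ(F)) = φ(G) = A, φ(ψ(G)) = φ(E) = E, φ(ψ(H)) = φ(D) = D.
Hence φψ = [B G C F H A E D].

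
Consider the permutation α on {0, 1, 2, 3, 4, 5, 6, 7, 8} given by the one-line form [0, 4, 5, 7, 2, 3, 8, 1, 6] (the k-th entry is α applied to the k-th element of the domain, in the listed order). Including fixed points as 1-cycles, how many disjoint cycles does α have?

The cycle decomposition is (0)(1 4 2 5 3 7)(6 8), which has 3 cycles (counting 1-cycles).

3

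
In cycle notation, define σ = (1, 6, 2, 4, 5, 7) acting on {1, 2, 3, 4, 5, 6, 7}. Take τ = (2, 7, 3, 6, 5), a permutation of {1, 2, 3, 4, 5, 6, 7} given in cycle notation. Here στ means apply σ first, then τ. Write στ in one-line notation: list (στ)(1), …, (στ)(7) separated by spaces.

(στ)(x) = τ(σ(x)). Computing each image: τ(σ(1)) = τ(6) = 5, τ(σ(2)) = τ(4) = 4, τ(σ(3)) = τ(3) = 6, τ(σ(4)) = τ(5) = 2, τ(σ(5)) = τ(7) = 3, τ(σ(6)) = τ(2) = 7, τ(σ(7)) = τ(1) = 1.
Hence στ = [5 4 6 2 3 7 1].

5 4 6 2 3 7 1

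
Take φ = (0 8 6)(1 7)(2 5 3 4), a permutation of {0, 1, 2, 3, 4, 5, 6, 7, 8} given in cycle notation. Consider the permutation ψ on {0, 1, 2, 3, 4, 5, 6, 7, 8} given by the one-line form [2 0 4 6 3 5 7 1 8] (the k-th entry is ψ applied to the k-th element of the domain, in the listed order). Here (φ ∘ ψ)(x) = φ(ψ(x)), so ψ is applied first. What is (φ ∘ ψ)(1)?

ψ(1) = 0, then φ(0) = 8; composing gives (φ ∘ ψ)(1) = 8.

8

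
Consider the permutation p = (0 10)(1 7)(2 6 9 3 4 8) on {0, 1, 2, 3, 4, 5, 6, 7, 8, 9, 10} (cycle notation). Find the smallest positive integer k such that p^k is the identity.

6

The cycle type of p is (6, 2, 2, 1).
The order is lcm(6, 2, 2) = 6.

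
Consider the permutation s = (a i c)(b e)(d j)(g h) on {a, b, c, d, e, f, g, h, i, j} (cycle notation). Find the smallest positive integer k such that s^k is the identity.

6

The cycle type of s is (3, 2, 2, 2, 1).
The order is lcm(3, 2, 2, 2) = 6.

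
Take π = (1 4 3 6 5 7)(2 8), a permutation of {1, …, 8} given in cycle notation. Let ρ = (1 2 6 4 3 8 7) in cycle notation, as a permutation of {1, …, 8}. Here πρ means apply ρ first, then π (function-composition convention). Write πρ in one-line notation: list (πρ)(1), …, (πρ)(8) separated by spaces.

8 5 2 6 7 3 4 1

(πρ)(x) = π(ρ(x)). Computing each image: π(ρ(1)) = π(2) = 8, π(ρ(2)) = π(6) = 5, π(ρ(3)) = π(8) = 2, π(ρ(4)) = π(3) = 6, π(ρ(5)) = π(5) = 7, π(ρ(6)) = π(4) = 3, π(ρ(7)) = π(1) = 4, π(ρ(8)) = π(7) = 1.
Hence πρ = [8 5 2 6 7 3 4 1].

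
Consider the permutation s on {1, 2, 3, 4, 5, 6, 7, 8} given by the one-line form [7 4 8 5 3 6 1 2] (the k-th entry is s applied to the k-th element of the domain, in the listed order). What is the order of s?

10

The disjoint-cycle form of s has cycle lengths 5, 2, 1.
Since disjoint cycles commute, ord(s) = lcm(5, 2) = 10.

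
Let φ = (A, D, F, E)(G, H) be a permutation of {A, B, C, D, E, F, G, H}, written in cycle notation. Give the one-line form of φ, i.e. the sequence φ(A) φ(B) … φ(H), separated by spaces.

D B C F A E H G

Reading each image from the cycles: A→D, B→B, C→C, D→F, E→A, F→E, G→H, H→G.
So the one-line form is D B C F A E H G.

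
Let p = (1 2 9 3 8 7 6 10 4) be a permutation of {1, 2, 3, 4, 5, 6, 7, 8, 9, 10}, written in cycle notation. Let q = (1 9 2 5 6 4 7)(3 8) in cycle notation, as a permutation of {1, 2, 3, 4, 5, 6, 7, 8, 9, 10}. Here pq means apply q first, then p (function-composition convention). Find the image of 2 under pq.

5

(pq)(2) = p(q(2)). q(2) = 5, then p(5) = 5. So (pq)(2) = 5.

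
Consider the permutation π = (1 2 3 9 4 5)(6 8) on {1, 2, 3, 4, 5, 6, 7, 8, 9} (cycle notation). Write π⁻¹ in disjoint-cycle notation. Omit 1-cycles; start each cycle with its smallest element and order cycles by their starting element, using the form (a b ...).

If π sends a → b within a cycle, π⁻¹ sends b → a; equivalently, reverse each cycle.
After reversing and putting each cycle's least element first, π⁻¹ = (1 5 4 9 3 2)(6 8).

(1 5 4 9 3 2)(6 8)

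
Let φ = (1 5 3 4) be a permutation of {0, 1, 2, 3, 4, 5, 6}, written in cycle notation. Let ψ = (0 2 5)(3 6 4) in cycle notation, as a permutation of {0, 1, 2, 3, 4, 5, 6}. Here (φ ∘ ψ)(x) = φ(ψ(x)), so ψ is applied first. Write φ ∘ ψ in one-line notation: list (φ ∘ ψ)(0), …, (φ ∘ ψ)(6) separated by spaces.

2 5 3 6 4 0 1

(φ ∘ ψ)(x) = φ(ψ(x)). Computing each image: φ(ψ(0)) = φ(2) = 2, φ(ψ(1)) = φ(1) = 5, φ(ψ(2)) = φ(5) = 3, φ(ψ(3)) = φ(6) = 6, φ(ψ(4)) = φ(3) = 4, φ(ψ(5)) = φ(0) = 0, φ(ψ(6)) = φ(4) = 1.
Hence φ ∘ ψ = [2 5 3 6 4 0 1].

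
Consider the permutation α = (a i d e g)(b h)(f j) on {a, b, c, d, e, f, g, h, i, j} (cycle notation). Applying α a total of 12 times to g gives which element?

i

g lies in the 5-cycle (a i d e g).
Since the cycle has length 5, α^12 acts on it the same as α^2 (12 mod 5 = 2).
Advancing 2 steps from g: g → a → i.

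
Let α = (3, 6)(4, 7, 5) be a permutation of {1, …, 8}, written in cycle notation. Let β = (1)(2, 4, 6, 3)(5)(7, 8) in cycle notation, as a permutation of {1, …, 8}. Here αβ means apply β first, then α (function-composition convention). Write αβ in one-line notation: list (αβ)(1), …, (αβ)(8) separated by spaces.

For each element, apply β then α: 1 → 1 → 1; 2 → 4 → 7; 3 → 2 → 2; 4 → 6 → 3; 5 → 5 → 4; 6 → 3 → 6; 7 → 8 → 8; 8 → 7 → 5.
So αβ in one-line form is 1 7 2 3 4 6 8 5.

1 7 2 3 4 6 8 5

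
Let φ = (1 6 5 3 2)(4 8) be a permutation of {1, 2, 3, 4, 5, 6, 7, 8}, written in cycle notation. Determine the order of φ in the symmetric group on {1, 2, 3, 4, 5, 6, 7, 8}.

The cycle type of φ is (5, 2, 1).
The order of φ is the least common multiple of its cycle lengths: lcm(5, 2) = 10.

10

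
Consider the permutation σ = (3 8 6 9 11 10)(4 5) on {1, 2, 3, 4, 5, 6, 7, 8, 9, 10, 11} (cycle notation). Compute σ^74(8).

9

8 lies in the 6-cycle (3 8 6 9 11 10).
Powers repeat with period 6 on this cycle, and 74 mod 6 = 2, so σ^74(8) = σ^2(8).
Stepping 2 places around the cycle: 8 → 6 → 9.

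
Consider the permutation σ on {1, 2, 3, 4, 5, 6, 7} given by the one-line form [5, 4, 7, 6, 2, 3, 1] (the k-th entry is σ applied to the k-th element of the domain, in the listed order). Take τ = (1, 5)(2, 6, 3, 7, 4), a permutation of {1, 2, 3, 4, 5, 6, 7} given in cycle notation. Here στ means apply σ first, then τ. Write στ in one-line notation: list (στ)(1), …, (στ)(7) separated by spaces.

1 2 4 3 6 7 5

(στ)(x) = τ(σ(x)). Computing each image: τ(σ(1)) = τ(5) = 1, τ(σ(2)) = τ(4) = 2, τ(σ(3)) = τ(7) = 4, τ(σ(4)) = τ(6) = 3, τ(σ(5)) = τ(2) = 6, τ(σ(6)) = τ(3) = 7, τ(σ(7)) = τ(1) = 5.
Hence στ = [1 2 4 3 6 7 5].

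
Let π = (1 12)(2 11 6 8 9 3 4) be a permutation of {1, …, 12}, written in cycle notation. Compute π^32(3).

3 lies in the 7-cycle (2 11 6 8 9 3 4).
Since the cycle has length 7, π^32 acts on it the same as π^4 (32 mod 7 = 4).
Stepping 4 places around the cycle: 3 → 4 → 2 → 11 → 6.

6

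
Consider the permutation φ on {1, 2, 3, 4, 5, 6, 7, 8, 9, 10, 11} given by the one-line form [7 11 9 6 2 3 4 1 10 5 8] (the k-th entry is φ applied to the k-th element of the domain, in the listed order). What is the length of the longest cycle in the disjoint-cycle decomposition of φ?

Decomposing into disjoint cycles gives (1, 7, 4, 6, 3, 9, 10, 5, 2, 11, 8); the longest has length 11.

11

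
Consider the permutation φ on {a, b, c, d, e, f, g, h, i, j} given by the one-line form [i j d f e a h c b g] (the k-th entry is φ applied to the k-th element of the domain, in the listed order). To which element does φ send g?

h

g is element number 7 of the domain, and entry number 7 of the one-line form is h, so φ(g) = h.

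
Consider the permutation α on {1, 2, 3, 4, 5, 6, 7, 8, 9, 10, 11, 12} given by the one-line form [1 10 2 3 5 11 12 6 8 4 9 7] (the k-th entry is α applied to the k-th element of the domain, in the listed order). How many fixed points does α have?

2

The fixed points (elements with α(x) = x) are {1, 5}, so there are 2.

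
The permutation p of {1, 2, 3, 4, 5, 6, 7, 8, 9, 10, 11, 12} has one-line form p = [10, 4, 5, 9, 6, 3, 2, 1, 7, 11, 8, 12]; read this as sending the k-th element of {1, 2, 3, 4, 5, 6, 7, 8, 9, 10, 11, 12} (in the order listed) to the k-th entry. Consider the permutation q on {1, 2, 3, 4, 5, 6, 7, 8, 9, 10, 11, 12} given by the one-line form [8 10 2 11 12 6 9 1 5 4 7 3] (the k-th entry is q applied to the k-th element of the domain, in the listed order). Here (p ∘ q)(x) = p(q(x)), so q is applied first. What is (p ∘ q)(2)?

(p ∘ q)(2) = p(q(2)). q(2) = 10, then p(10) = 11. So (p ∘ q)(2) = 11.

11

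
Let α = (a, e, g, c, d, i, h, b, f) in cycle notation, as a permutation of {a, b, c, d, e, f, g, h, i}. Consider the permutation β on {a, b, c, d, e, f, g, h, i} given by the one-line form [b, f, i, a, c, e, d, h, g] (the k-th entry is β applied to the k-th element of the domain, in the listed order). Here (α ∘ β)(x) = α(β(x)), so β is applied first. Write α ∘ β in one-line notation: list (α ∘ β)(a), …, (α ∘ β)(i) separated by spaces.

f a h e d g i b c

For each element, apply β then α: a → b → f; b → f → a; c → i → h; d → a → e; e → c → d; f → e → g; g → d → i; h → h → b; i → g → c.
So α ∘ β in one-line form is f a h e d g i b c.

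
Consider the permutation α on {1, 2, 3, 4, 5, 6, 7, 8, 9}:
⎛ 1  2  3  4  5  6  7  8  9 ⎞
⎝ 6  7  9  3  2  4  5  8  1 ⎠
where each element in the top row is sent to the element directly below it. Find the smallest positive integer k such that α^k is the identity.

The disjoint-cycle form of α has cycle lengths 5, 3, 1.
The order is lcm(5, 3) = 15.

15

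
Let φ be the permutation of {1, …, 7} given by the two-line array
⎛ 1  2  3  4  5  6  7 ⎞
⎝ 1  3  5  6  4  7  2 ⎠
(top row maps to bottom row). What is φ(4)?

The entry below 4 in the array is 6, so φ(4) = 6.

6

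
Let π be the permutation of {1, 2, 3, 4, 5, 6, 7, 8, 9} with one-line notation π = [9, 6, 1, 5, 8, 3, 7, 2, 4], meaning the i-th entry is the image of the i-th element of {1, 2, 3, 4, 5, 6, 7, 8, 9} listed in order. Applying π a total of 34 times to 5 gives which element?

Tracing 5 → 8 → … returns to 5 after 8 steps, so 5 lies in an 8-cycle (1 9 4 5 8 2 6 3).
Powers repeat with period 8 on this cycle, and 34 mod 8 = 2, so π^34(5) = π^2(5).
Stepping 2 places around the cycle: 5 → 8 → 2.

2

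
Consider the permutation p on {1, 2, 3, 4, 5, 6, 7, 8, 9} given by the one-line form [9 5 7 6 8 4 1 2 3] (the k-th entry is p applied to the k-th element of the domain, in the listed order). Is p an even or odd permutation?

even

In disjoint-cycle form the cycle lengths are 4, 3, 2.
A cycle of length ℓ contributes ℓ−1 transpositions, so p is a product of 3 + 2 + 1 = 6 transpositions — even.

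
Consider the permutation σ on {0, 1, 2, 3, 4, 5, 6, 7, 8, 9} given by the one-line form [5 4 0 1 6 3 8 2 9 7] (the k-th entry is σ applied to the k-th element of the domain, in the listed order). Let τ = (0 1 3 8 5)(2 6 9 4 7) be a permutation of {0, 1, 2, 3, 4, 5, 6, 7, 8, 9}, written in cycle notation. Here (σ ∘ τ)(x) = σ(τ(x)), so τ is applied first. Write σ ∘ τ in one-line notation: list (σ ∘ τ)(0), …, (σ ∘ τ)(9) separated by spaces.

For each element, apply τ then σ: 0 → 1 → 4; 1 → 3 → 1; 2 → 6 → 8; 3 → 8 → 9; 4 → 7 → 2; 5 → 0 → 5; 6 → 9 → 7; 7 → 2 → 0; 8 → 5 → 3; 9 → 4 → 6.
So σ ∘ τ in one-line form is 4 1 8 9 2 5 7 0 3 6.

4 1 8 9 2 5 7 0 3 6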